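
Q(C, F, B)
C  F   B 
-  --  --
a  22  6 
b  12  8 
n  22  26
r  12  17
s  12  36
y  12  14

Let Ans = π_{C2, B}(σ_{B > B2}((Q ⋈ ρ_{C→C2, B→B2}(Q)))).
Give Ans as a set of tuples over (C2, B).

ρ[C→C2, B→B2]: schema becomes (C2, F, B2); tuples unchanged.
Natural join on F: {(a, 22, 6, a, 6), (a, 22, 6, n, 26), (b, 12, 8, b, 8), (b, 12, 8, r, 17), (b, 12, 8, s, 36), (b, 12, 8, y, 14), (n, 22, 26, a, 6), (n, 22, 26, n, 26), (r, 12, 17, b, 8), (r, 12, 17, r, 17), (r, 12, 17, s, 36), (r, 12, 17, y, 14), (s, 12, 36, b, 8), (s, 12, 36, r, 17), (s, 12, 36, s, 36), (s, 12, 36, y, 14), (y, 12, 14, b, 8), (y, 12, 14, r, 17), (y, 12, 14, s, 36), (y, 12, 14, y, 14)}
σ[B > B2]: keep tuples satisfying B > B2 → {(n, 22, 26, a, 6), (r, 12, 17, b, 8), (r, 12, 17, y, 14), (s, 12, 36, b, 8), (s, 12, 36, r, 17), (s, 12, 36, y, 14), (y, 12, 14, b, 8)}
π[C2, B]: project onto (C2, B) → {(a, 26), (b, 14), (b, 17), (b, 36), (r, 36), (y, 17), (y, 36)}

{(a, 26), (b, 14), (b, 17), (b, 36), (r, 36), (y, 17), (y, 36)}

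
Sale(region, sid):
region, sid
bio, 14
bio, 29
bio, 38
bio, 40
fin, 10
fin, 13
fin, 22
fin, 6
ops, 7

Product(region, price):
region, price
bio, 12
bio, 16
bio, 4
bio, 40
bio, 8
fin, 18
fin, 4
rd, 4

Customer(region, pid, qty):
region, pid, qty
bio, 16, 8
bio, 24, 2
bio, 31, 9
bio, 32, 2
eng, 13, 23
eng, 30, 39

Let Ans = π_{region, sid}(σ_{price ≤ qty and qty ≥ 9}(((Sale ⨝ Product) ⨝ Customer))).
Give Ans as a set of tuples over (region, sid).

Natural join on region: {(bio, 14, 12), (bio, 14, 16), (bio, 14, 4), (bio, 14, 40), (bio, 14, 8), (bio, 29, 12), (bio, 29, 16), (bio, 29, 4), (bio, 29, 40), (bio, 29, 8), (bio, 38, 12), (bio, 38, 16), (bio, 38, 4), (bio, 38, 40), (bio, 38, 8), (bio, 40, 12), (bio, 40, 16), (bio, 40, 4), (bio, 40, 40), (bio, 40, 8), (fin, 10, 18), (fin, 10, 4), (fin, 13, 18), (fin, 13, 4), (fin, 22, 18), (fin, 22, 4), (fin, 6, 18), (fin, 6, 4)}
Natural join on region: {(bio, 14, 12, 16, 8), (bio, 14, 12, 24, 2), (bio, 14, 12, 31, 9), (bio, 14, 12, 32, 2), (bio, 14, 16, 16, 8), (bio, 14, 16, 24, 2), (bio, 14, 16, 31, 9), (bio, 14, 16, 32, 2), (bio, 14, 4, 16, 8), (bio, 14, 4, 24, 2), (bio, 14, 4, 31, 9), (bio, 14, 4, 32, 2), (bio, 14, 40, 16, 8), (bio, 14, 40, 24, 2), (bio, 14, 40, 31, 9), (bio, 14, 40, 32, 2), (bio, 14, 8, 16, 8), (bio, 14, 8, 24, 2), (bio, 14, 8, 31, 9), (bio, 14, 8, 32, 2), (bio, 29, 12, 16, 8), (bio, 29, 12, 24, 2), (bio, 29, 12, 31, 9), (bio, 29, 12, 32, 2), (bio, 29, 16, 16, 8), (bio, 29, 16, 24, 2), (bio, 29, 16, 31, 9), (bio, 29, 16, 32, 2), (bio, 29, 4, 16, 8), (bio, 29, 4, 24, 2), (bio, 29, 4, 31, 9), (bio, 29, 4, 32, 2), (bio, 29, 40, 16, 8), (bio, 29, 40, 24, 2), (bio, 29, 40, 31, 9), (bio, 29, 40, 32, 2), (bio, 29, 8, 16, 8), (bio, 29, 8, 24, 2), (bio, 29, 8, 31, 9), (bio, 29, 8, 32, 2), (bio, 38, 12, 16, 8), (bio, 38, 12, 24, 2), (bio, 38, 12, 31, 9), (bio, 38, 12, 32, 2), (bio, 38, 16, 16, 8), (bio, 38, 16, 24, 2), (bio, 38, 16, 31, 9), (bio, 38, 16, 32, 2), (bio, 38, 4, 16, 8), (bio, 38, 4, 24, 2), (bio, 38, 4, 31, 9), (bio, 38, 4, 32, 2), (bio, 38, 40, 16, 8), (bio, 38, 40, 24, 2), (bio, 38, 40, 31, 9), (bio, 38, 40, 32, 2), (bio, 38, 8, 16, 8), (bio, 38, 8, 24, 2), (bio, 38, 8, 31, 9), (bio, 38, 8, 32, 2), (bio, 40, 12, 16, 8), (bio, 40, 12, 24, 2), (bio, 40, 12, 31, 9), (bio, 40, 12, 32, 2), (bio, 40, 16, 16, 8), (bio, 40, 16, 24, 2), (bio, 40, 16, 31, 9), (bio, 40, 16, 32, 2), (bio, 40, 4, 16, 8), (bio, 40, 4, 24, 2), (bio, 40, 4, 31, 9), (bio, 40, 4, 32, 2), (bio, 40, 40, 16, 8), (bio, 40, 40, 24, 2), (bio, 40, 40, 31, 9), (bio, 40, 40, 32, 2), (bio, 40, 8, 16, 8), (bio, 40, 8, 24, 2), (bio, 40, 8, 31, 9), (bio, 40, 8, 32, 2)}
Selection price ≤ qty and qty ≥ 9: {(bio, 14, 4, 31, 9), (bio, 14, 8, 31, 9), (bio, 29, 4, 31, 9), (bio, 29, 8, 31, 9), (bio, 38, 4, 31, 9), (bio, 38, 8, 31, 9), (bio, 40, 4, 31, 9), (bio, 40, 8, 31, 9)}
Keep only column(s) region, sid (4 duplicate(s) eliminated): {(bio, 14), (bio, 29), (bio, 38), (bio, 40)}

{(bio, 14), (bio, 29), (bio, 38), (bio, 40)}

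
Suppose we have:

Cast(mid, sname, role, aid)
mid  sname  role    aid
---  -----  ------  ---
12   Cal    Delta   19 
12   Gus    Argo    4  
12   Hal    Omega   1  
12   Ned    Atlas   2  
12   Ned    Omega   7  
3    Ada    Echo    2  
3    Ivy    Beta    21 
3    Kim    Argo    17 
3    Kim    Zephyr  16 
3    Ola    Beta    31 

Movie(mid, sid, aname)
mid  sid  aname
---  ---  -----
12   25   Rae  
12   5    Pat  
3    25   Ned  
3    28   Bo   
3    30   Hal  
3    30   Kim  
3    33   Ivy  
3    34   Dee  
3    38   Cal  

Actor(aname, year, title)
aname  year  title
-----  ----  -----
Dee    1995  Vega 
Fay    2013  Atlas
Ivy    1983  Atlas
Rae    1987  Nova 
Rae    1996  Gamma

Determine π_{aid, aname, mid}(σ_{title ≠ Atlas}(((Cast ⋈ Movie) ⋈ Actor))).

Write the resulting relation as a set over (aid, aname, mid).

{(1, Rae, 12), (16, Dee, 3), (17, Dee, 3), (19, Rae, 12), (2, Dee, 3), (2, Rae, 12), (21, Dee, 3), (31, Dee, 3), (4, Rae, 12), (7, Rae, 12)}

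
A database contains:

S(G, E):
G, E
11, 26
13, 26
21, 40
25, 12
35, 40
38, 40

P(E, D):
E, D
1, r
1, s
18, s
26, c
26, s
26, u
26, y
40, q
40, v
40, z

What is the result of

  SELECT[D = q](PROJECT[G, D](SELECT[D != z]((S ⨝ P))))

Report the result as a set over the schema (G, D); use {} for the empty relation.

{(21, q), (35, q), (38, q)}

Joining S and P on E yields {(11, 26, c), (11, 26, s), (11, 26, u), (11, 26, y), (13, 26, c), (13, 26, s), (13, 26, u), (13, 26, y), (21, 40, q), (21, 40, v), (21, 40, z), (35, 40, q), (35, 40, v), (35, 40, z), (38, 40, q), (38, 40, v), (38, 40, z)}.
Apply σ_{D != z}; surviving tuples: {(11, 26, c), (11, 26, s), (11, 26, u), (11, 26, y), (13, 26, c), (13, 26, s), (13, 26, u), (13, 26, y), (21, 40, q), (21, 40, v), (35, 40, q), (35, 40, v), (38, 40, q), (38, 40, v)}
Keep only column(s) G, D: {(11, c), (11, s), (11, u), (11, y), (13, c), (13, s), (13, u), (13, y), (21, q), (21, v), (35, q), (35, v), (38, q), (38, v)}
Apply σ_{D = q}; surviving tuples: {(21, q), (35, q), (38, q)}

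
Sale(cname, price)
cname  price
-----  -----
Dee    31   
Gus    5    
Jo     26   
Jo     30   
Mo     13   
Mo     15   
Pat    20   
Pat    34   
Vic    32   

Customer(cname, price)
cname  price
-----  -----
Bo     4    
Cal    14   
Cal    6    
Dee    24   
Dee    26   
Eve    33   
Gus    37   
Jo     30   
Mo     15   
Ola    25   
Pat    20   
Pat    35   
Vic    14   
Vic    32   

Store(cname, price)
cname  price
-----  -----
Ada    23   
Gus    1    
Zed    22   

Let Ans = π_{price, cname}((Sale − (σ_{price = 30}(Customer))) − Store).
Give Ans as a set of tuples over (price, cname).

{(13, Mo), (15, Mo), (20, Pat), (26, Jo), (31, Dee), (32, Vic), (34, Pat), (5, Gus)}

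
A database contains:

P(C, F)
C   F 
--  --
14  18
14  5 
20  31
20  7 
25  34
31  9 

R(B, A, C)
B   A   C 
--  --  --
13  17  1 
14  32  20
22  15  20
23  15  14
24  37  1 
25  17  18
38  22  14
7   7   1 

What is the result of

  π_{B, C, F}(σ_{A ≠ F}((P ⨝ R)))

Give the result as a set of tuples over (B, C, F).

{(14, 20, 31), (14, 20, 7), (22, 20, 31), (22, 20, 7), (23, 14, 18), (23, 14, 5), (38, 14, 18), (38, 14, 5)}

Joining P and R on C yields {(14, 18, 23, 15), (14, 18, 38, 22), (14, 5, 23, 15), (14, 5, 38, 22), (20, 31, 14, 32), (20, 31, 22, 15), (20, 7, 14, 32), (20, 7, 22, 15)}.
Apply σ_{A ≠ F}; surviving tuples: {(14, 18, 23, 15), (14, 18, 38, 22), (14, 5, 23, 15), (14, 5, 38, 22), (20, 31, 14, 32), (20, 31, 22, 15), (20, 7, 14, 32), (20, 7, 22, 15)}
Keep only column(s) B, C, F: {(14, 20, 31), (14, 20, 7), (22, 20, 31), (22, 20, 7), (23, 14, 18), (23, 14, 5), (38, 14, 18), (38, 14, 5)}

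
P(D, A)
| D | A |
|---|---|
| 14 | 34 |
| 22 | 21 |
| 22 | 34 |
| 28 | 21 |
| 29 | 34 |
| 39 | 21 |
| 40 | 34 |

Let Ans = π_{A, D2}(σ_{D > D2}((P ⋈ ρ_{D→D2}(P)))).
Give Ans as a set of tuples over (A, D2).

{(21, 22), (21, 28), (34, 14), (34, 22), (34, 29)}

ρ[D→D2]: schema becomes (D2, A); tuples unchanged.
P ⋈ ρ_{D→D2}(P) (natural join on A): {(14, 34, 14), (14, 34, 22), (14, 34, 29), (14, 34, 40), (22, 21, 22), (22, 21, 28), (22, 21, 39), (22, 34, 14), (22, 34, 22), (22, 34, 29), (22, 34, 40), (28, 21, 22), (28, 21, 28), (28, 21, 39), (29, 34, 14), (29, 34, 22), (29, 34, 29), (29, 34, 40), (39, 21, 22), (39, 21, 28), (39, 21, 39), (40, 34, 14), (40, 34, 22), (40, 34, 29), (40, 34, 40)}
Selection D > D2: {(22, 34, 14), (28, 21, 22), (29, 34, 14), (29, 34, 22), (39, 21, 22), (39, 21, 28), (40, 34, 14), (40, 34, 22), (40, 34, 29)}
Projecting to A, D2 (4 duplicate(s) eliminated): {(21, 22), (21, 28), (34, 14), (34, 22), (34, 29)}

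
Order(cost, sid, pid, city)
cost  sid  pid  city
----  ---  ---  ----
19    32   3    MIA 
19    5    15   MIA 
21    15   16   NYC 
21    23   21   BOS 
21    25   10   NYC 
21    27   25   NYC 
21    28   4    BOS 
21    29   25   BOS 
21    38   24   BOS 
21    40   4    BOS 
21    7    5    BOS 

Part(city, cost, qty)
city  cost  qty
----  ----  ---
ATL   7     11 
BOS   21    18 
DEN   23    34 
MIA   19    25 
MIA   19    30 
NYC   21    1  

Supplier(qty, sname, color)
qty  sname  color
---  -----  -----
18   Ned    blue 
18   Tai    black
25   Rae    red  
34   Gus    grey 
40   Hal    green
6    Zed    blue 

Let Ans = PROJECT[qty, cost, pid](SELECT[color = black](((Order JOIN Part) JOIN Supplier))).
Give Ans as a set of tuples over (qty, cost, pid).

Natural join on cost, city: {(19, 32, 3, MIA, 25), (19, 32, 3, MIA, 30), (19, 5, 15, MIA, 25), (19, 5, 15, MIA, 30), (21, 15, 16, NYC, 1), (21, 23, 21, BOS, 18), (21, 25, 10, NYC, 1), (21, 27, 25, NYC, 1), (21, 28, 4, BOS, 18), (21, 29, 25, BOS, 18), (21, 38, 24, BOS, 18), (21, 40, 4, BOS, 18), (21, 7, 5, BOS, 18)}
Natural join on qty: {(19, 32, 3, MIA, 25, Rae, red), (19, 5, 15, MIA, 25, Rae, red), (21, 23, 21, BOS, 18, Ned, blue), (21, 23, 21, BOS, 18, Tai, black), (21, 28, 4, BOS, 18, Ned, blue), (21, 28, 4, BOS, 18, Tai, black), (21, 29, 25, BOS, 18, Ned, blue), (21, 29, 25, BOS, 18, Tai, black), (21, 38, 24, BOS, 18, Ned, blue), (21, 38, 24, BOS, 18, Tai, black), (21, 40, 4, BOS, 18, Ned, blue), (21, 40, 4, BOS, 18, Tai, black), (21, 7, 5, BOS, 18, Ned, blue), (21, 7, 5, BOS, 18, Tai, black)}
Apply σ_{color = black}; surviving tuples: {(21, 23, 21, BOS, 18, Tai, black), (21, 28, 4, BOS, 18, Tai, black), (21, 29, 25, BOS, 18, Tai, black), (21, 38, 24, BOS, 18, Tai, black), (21, 40, 4, BOS, 18, Tai, black), (21, 7, 5, BOS, 18, Tai, black)}
Keep only column(s) qty, cost, pid (1 duplicate(s) eliminated): {(18, 21, 21), (18, 21, 24), (18, 21, 25), (18, 21, 4), (18, 21, 5)}

{(18, 21, 21), (18, 21, 24), (18, 21, 25), (18, 21, 4), (18, 21, 5)}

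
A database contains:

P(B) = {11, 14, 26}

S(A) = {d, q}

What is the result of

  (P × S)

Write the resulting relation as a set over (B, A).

{(11, d), (11, q), (14, d), (14, q), (26, d), (26, q)}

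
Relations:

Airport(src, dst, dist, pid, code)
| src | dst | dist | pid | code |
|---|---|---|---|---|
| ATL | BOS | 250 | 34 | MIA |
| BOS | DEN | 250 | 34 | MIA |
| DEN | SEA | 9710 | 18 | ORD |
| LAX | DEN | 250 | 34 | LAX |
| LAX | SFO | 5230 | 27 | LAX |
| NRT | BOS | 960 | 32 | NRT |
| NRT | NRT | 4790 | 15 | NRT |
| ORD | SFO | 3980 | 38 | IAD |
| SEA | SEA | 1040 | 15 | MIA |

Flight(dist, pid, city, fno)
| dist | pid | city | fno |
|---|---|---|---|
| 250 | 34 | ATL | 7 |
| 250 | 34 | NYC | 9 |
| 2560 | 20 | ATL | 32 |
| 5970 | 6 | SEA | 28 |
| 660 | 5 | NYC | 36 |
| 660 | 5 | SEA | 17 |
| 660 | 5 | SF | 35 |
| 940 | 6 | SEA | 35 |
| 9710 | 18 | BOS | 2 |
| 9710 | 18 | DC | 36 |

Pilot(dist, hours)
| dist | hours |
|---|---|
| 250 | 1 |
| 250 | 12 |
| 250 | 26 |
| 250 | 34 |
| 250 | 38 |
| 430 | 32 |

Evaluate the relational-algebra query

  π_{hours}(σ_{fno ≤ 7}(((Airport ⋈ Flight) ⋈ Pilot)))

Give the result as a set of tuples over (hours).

{1, 12, 26, 34, 38}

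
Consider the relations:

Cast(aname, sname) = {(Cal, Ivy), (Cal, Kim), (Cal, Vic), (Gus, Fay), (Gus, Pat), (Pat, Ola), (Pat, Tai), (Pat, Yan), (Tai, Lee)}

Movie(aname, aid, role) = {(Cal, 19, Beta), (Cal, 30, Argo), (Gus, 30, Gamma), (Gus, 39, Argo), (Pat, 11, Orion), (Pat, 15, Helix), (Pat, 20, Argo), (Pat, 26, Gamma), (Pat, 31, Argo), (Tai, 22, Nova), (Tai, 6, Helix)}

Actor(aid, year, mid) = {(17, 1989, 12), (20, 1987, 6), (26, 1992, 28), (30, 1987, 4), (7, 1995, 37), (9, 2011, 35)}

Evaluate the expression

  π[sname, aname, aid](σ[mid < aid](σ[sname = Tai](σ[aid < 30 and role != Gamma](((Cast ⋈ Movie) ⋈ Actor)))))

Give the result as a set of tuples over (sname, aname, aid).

Natural join on aname: {(Cal, Ivy, 19, Beta), (Cal, Ivy, 30, Argo), (Cal, Kim, 19, Beta), (Cal, Kim, 30, Argo), (Cal, Vic, 19, Beta), (Cal, Vic, 30, Argo), (Gus, Fay, 30, Gamma), (Gus, Fay, 39, Argo), (Gus, Pat, 30, Gamma), (Gus, Pat, 39, Argo), (Pat, Ola, 11, Orion), (Pat, Ola, 15, Helix), (Pat, Ola, 20, Argo), (Pat, Ola, 26, Gamma), (Pat, Ola, 31, Argo), (Pat, Tai, 11, Orion), (Pat, Tai, 15, Helix), (Pat, Tai, 20, Argo), (Pat, Tai, 26, Gamma), (Pat, Tai, 31, Argo), (Pat, Yan, 11, Orion), (Pat, Yan, 15, Helix), (Pat, Yan, 20, Argo), (Pat, Yan, 26, Gamma), (Pat, Yan, 31, Argo), (Tai, Lee, 22, Nova), (Tai, Lee, 6, Helix)}
Natural join on aid: {(Cal, Ivy, 30, Argo, 1987, 4), (Cal, Kim, 30, Argo, 1987, 4), (Cal, Vic, 30, Argo, 1987, 4), (Gus, Fay, 30, Gamma, 1987, 4), (Gus, Pat, 30, Gamma, 1987, 4), (Pat, Ola, 20, Argo, 1987, 6), (Pat, Ola, 26, Gamma, 1992, 28), (Pat, Tai, 20, Argo, 1987, 6), (Pat, Tai, 26, Gamma, 1992, 28), (Pat, Yan, 20, Argo, 1987, 6), (Pat, Yan, 26, Gamma, 1992, 28)}
Selection aid < 30 and role != Gamma: {(Pat, Ola, 20, Argo, 1987, 6), (Pat, Tai, 20, Argo, 1987, 6), (Pat, Yan, 20, Argo, 1987, 6)}
Selection sname = Tai: {(Pat, Tai, 20, Argo, 1987, 6)}
Selection mid < aid: {(Pat, Tai, 20, Argo, 1987, 6)}
Projecting to sname, aname, aid: {(Tai, Pat, 20)}

{(Tai, Pat, 20)}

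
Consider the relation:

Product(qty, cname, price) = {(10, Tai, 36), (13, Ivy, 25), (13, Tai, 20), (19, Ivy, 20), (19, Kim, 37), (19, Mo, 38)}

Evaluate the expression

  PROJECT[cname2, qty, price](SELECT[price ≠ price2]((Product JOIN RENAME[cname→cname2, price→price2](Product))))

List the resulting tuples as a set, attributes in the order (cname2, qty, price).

ρ[cname→cname2, price→price2]: schema becomes (qty, cname2, price2); tuples unchanged.
Product ⋈ RENAME[cname→cname2, price→price2](Product) (natural join on qty): {(10, Tai, 36, Tai, 36), (13, Ivy, 25, Ivy, 25), (13, Ivy, 25, Tai, 20), (13, Tai, 20, Ivy, 25), (13, Tai, 20, Tai, 20), (19, Ivy, 20, Ivy, 20), (19, Ivy, 20, Kim, 37), (19, Ivy, 20, Mo, 38), (19, Kim, 37, Ivy, 20), (19, Kim, 37, Kim, 37), (19, Kim, 37, Mo, 38), (19, Mo, 38, Ivy, 20), (19, Mo, 38, Kim, 37), (19, Mo, 38, Mo, 38)}
Filtering on price ≠ price2 leaves {(13, Ivy, 25, Tai, 20), (13, Tai, 20, Ivy, 25), (19, Ivy, 20, Kim, 37), (19, Ivy, 20, Mo, 38), (19, Kim, 37, Ivy, 20), (19, Kim, 37, Mo, 38), (19, Mo, 38, Ivy, 20), (19, Mo, 38, Kim, 37)}.
Keep only column(s) cname2, qty, price: {(Ivy, 13, 20), (Ivy, 19, 37), (Ivy, 19, 38), (Kim, 19, 20), (Kim, 19, 38), (Mo, 19, 20), (Mo, 19, 37), (Tai, 13, 25)}

{(Ivy, 13, 20), (Ivy, 19, 37), (Ivy, 19, 38), (Kim, 19, 20), (Kim, 19, 38), (Mo, 19, 20), (Mo, 19, 37), (Tai, 13, 25)}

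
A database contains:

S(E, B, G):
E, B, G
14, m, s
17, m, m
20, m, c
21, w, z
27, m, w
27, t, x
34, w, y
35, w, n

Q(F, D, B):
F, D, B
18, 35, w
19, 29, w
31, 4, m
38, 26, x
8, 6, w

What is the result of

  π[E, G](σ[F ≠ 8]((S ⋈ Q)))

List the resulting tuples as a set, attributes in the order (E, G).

Natural join on B: {(14, m, s, 31, 4), (17, m, m, 31, 4), (20, m, c, 31, 4), (21, w, z, 18, 35), (21, w, z, 19, 29), (21, w, z, 8, 6), (27, m, w, 31, 4), (34, w, y, 18, 35), (34, w, y, 19, 29), (34, w, y, 8, 6), (35, w, n, 18, 35), (35, w, n, 19, 29), (35, w, n, 8, 6)}
Selection F ≠ 8: {(14, m, s, 31, 4), (17, m, m, 31, 4), (20, m, c, 31, 4), (21, w, z, 18, 35), (21, w, z, 19, 29), (27, m, w, 31, 4), (34, w, y, 18, 35), (34, w, y, 19, 29), (35, w, n, 18, 35), (35, w, n, 19, 29)}
π[E, G]: project onto (E, G) (3 duplicate(s) eliminated) → {(14, s), (17, m), (20, c), (21, z), (27, w), (34, y), (35, n)}

{(14, s), (17, m), (20, c), (21, z), (27, w), (34, y), (35, n)}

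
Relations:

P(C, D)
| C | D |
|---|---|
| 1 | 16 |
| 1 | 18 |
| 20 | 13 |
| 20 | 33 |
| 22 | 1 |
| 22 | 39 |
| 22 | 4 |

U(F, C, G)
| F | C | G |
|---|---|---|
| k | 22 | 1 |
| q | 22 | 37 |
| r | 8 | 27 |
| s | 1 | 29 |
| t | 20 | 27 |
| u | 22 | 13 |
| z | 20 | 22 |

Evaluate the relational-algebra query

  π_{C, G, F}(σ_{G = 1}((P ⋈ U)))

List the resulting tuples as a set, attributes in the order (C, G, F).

P ⋈ U (natural join on C): {(1, 16, s, 29), (1, 18, s, 29), (20, 13, t, 27), (20, 13, z, 22), (20, 33, t, 27), (20, 33, z, 22), (22, 1, k, 1), (22, 1, q, 37), (22, 1, u, 13), (22, 39, k, 1), (22, 39, q, 37), (22, 39, u, 13), (22, 4, k, 1), (22, 4, q, 37), (22, 4, u, 13)}
Filtering on G = 1 leaves {(22, 1, k, 1), (22, 39, k, 1), (22, 4, k, 1)}.
Projecting to C, G, F (2 duplicate(s) eliminated): {(22, 1, k)}

{(22, 1, k)}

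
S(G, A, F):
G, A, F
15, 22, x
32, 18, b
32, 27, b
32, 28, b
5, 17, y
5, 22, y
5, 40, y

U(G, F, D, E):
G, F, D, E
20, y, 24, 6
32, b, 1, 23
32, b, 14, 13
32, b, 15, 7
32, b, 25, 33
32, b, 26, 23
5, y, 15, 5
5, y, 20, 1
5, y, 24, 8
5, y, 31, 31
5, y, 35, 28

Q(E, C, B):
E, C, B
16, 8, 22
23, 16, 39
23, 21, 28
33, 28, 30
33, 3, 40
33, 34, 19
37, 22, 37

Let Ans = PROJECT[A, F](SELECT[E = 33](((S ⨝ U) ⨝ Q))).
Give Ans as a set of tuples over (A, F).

{(18, b), (27, b), (28, b)}

Joining S and U on G, F yields {(32, 18, b, 1, 23), (32, 18, b, 14, 13), (32, 18, b, 15, 7), (32, 18, b, 25, 33), (32, 18, b, 26, 23), (32, 27, b, 1, 23), (32, 27, b, 14, 13), (32, 27, b, 15, 7), (32, 27, b, 25, 33), (32, 27, b, 26, 23), (32, 28, b, 1, 23), (32, 28, b, 14, 13), (32, 28, b, 15, 7), (32, 28, b, 25, 33), (32, 28, b, 26, 23), (5, 17, y, 15, 5), (5, 17, y, 20, 1), (5, 17, y, 24, 8), (5, 17, y, 31, 31), (5, 17, y, 35, 28), (5, 22, y, 15, 5), (5, 22, y, 20, 1), (5, 22, y, 24, 8), (5, 22, y, 31, 31), (5, 22, y, 35, 28), (5, 40, y, 15, 5), (5, 40, y, 20, 1), (5, 40, y, 24, 8), (5, 40, y, 31, 31), (5, 40, y, 35, 28)}.
Joining (S ⨝ U) and Q on E yields {(32, 18, b, 1, 23, 16, 39), (32, 18, b, 1, 23, 21, 28), (32, 18, b, 25, 33, 28, 30), (32, 18, b, 25, 33, 3, 40), (32, 18, b, 25, 33, 34, 19), (32, 18, b, 26, 23, 16, 39), (32, 18, b, 26, 23, 21, 28), (32, 27, b, 1, 23, 16, 39), (32, 27, b, 1, 23, 21, 28), (32, 27, b, 25, 33, 28, 30), (32, 27, b, 25, 33, 3, 40), (32, 27, b, 25, 33, 34, 19), (32, 27, b, 26, 23, 16, 39), (32, 27, b, 26, 23, 21, 28), (32, 28, b, 1, 23, 16, 39), (32, 28, b, 1, 23, 21, 28), (32, 28, b, 25, 33, 28, 30), (32, 28, b, 25, 33, 3, 40), (32, 28, b, 25, 33, 34, 19), (32, 28, b, 26, 23, 16, 39), (32, 28, b, 26, 23, 21, 28)}.
Filtering on E = 33 leaves {(32, 18, b, 25, 33, 28, 30), (32, 18, b, 25, 33, 3, 40), (32, 18, b, 25, 33, 34, 19), (32, 27, b, 25, 33, 28, 30), (32, 27, b, 25, 33, 3, 40), (32, 27, b, 25, 33, 34, 19), (32, 28, b, 25, 33, 28, 30), (32, 28, b, 25, 33, 3, 40), (32, 28, b, 25, 33, 34, 19)}.
Projecting to A, F (6 duplicate(s) eliminated): {(18, b), (27, b), (28, b)}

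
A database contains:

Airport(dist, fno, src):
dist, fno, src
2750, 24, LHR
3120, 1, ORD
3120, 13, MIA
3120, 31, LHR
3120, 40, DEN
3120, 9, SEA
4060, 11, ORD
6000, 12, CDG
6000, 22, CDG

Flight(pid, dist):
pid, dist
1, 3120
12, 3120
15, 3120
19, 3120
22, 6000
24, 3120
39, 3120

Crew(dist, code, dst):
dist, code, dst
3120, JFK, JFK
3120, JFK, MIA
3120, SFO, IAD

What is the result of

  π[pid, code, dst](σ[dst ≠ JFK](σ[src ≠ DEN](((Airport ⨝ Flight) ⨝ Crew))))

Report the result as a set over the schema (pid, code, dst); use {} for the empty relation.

{(1, JFK, MIA), (1, SFO, IAD), (12, JFK, MIA), (12, SFO, IAD), (15, JFK, MIA), (15, SFO, IAD), (19, JFK, MIA), (19, SFO, IAD), (24, JFK, MIA), (24, SFO, IAD), (39, JFK, MIA), (39, SFO, IAD)}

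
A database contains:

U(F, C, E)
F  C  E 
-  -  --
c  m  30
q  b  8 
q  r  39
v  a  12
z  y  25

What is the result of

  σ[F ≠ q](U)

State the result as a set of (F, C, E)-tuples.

{(c, m, 30), (v, a, 12), (z, y, 25)}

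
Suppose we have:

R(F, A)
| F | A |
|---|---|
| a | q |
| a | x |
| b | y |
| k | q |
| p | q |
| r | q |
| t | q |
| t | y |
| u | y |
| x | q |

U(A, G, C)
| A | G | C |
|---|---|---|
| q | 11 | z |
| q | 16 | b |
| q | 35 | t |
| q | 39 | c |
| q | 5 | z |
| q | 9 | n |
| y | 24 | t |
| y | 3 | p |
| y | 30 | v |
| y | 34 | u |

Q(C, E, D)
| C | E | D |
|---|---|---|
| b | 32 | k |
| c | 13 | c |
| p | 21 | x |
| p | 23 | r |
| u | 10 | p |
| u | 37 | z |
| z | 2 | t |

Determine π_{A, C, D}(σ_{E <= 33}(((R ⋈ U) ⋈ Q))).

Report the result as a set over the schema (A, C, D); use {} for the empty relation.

R ⋈ U (natural join on A): {(a, q, 11, z), (a, q, 16, b), (a, q, 35, t), (a, q, 39, c), (a, q, 5, z), (a, q, 9, n), (b, y, 24, t), (b, y, 3, p), (b, y, 30, v), (b, y, 34, u), (k, q, 11, z), (k, q, 16, b), (k, q, 35, t), (k, q, 39, c), (k, q, 5, z), (k, q, 9, n), (p, q, 11, z), (p, q, 16, b), (p, q, 35, t), (p, q, 39, c), (p, q, 5, z), (p, q, 9, n), (r, q, 11, z), (r, q, 16, b), (r, q, 35, t), (r, q, 39, c), (r, q, 5, z), (r, q, 9, n), (t, q, 11, z), (t, q, 16, b), (t, q, 35, t), (t, q, 39, c), (t, q, 5, z), (t, q, 9, n), (t, y, 24, t), (t, y, 3, p), (t, y, 30, v), (t, y, 34, u), (u, y, 24, t), (u, y, 3, p), (u, y, 30, v), (u, y, 34, u), (x, q, 11, z), (x, q, 16, b), (x, q, 35, t), (x, q, 39, c), (x, q, 5, z), (x, q, 9, n)}
(R ⋈ U) ⋈ Q (natural join on C): {(a, q, 11, z, 2, t), (a, q, 16, b, 32, k), (a, q, 39, c, 13, c), (a, q, 5, z, 2, t), (b, y, 3, p, 21, x), (b, y, 3, p, 23, r), (b, y, 34, u, 10, p), (b, y, 34, u, 37, z), (k, q, 11, z, 2, t), (k, q, 16, b, 32, k), (k, q, 39, c, 13, c), (k, q, 5, z, 2, t), (p, q, 11, z, 2, t), (p, q, 16, b, 32, k), (p, q, 39, c, 13, c), (p, q, 5, z, 2, t), (r, q, 11, z, 2, t), (r, q, 16, b, 32, k), (r, q, 39, c, 13, c), (r, q, 5, z, 2, t), (t, q, 11, z, 2, t), (t, q, 16, b, 32, k), (t, q, 39, c, 13, c), (t, q, 5, z, 2, t), (t, y, 3, p, 21, x), (t, y, 3, p, 23, r), (t, y, 34, u, 10, p), (t, y, 34, u, 37, z), (u, y, 3, p, 21, x), (u, y, 3, p, 23, r), (u, y, 34, u, 10, p), (u, y, 34, u, 37, z), (x, q, 11, z, 2, t), (x, q, 16, b, 32, k), (x, q, 39, c, 13, c), (x, q, 5, z, 2, t)}
Filtering on E <= 33 leaves {(a, q, 11, z, 2, t), (a, q, 16, b, 32, k), (a, q, 39, c, 13, c), (a, q, 5, z, 2, t), (b, y, 3, p, 21, x), (b, y, 3, p, 23, r), (b, y, 34, u, 10, p), (k, q, 11, z, 2, t), (k, q, 16, b, 32, k), (k, q, 39, c, 13, c), (k, q, 5, z, 2, t), (p, q, 11, z, 2, t), (p, q, 16, b, 32, k), (p, q, 39, c, 13, c), (p, q, 5, z, 2, t), (r, q, 11, z, 2, t), (r, q, 16, b, 32, k), (r, q, 39, c, 13, c), (r, q, 5, z, 2, t), (t, q, 11, z, 2, t), (t, q, 16, b, 32, k), (t, q, 39, c, 13, c), (t, q, 5, z, 2, t), (t, y, 3, p, 21, x), (t, y, 3, p, 23, r), (t, y, 34, u, 10, p), (u, y, 3, p, 21, x), (u, y, 3, p, 23, r), (u, y, 34, u, 10, p), (x, q, 11, z, 2, t), (x, q, 16, b, 32, k), (x, q, 39, c, 13, c), (x, q, 5, z, 2, t)}.
π_{A, C, D} gives {(q, b, k), (q, c, c), (q, z, t), (y, p, r), (y, p, x), (y, u, p)} (27 duplicate(s) eliminated).

{(q, b, k), (q, c, c), (q, z, t), (y, p, r), (y, p, x), (y, u, p)}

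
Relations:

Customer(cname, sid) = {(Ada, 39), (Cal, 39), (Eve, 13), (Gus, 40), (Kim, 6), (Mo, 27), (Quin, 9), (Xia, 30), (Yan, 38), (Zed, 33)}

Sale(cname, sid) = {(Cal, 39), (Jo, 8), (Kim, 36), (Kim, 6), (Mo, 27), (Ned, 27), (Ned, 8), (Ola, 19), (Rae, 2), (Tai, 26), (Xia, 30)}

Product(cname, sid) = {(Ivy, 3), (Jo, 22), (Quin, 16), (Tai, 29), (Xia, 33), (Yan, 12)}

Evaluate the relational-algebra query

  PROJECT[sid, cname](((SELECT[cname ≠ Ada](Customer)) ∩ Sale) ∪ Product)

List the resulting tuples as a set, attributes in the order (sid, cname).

Selection cname ≠ Ada: {(Cal, 39), (Eve, 13), (Gus, 40), (Kim, 6), (Mo, 27), (Quin, 9), (Xia, 30), (Yan, 38), (Zed, 33)}
Intersection: {(Cal, 39), (Eve, 13), (Gus, 40), (Kim, 6), (Mo, 27), (Quin, 9), (Xia, 30), (Yan, 38), (Zed, 33)} with {(Cal, 39), (Jo, 8), (Kim, 36), (Kim, 6), (Mo, 27), (Ned, 27), (Ned, 8), (Ola, 19), (Rae, 2), (Tai, 26), (Xia, 30)} → {(Cal, 39), (Kim, 6), (Mo, 27), (Xia, 30)}
Union: {(Cal, 39), (Kim, 6), (Mo, 27), (Xia, 30)} with {(Ivy, 3), (Jo, 22), (Quin, 16), (Tai, 29), (Xia, 33), (Yan, 12)} → {(Cal, 39), (Ivy, 3), (Jo, 22), (Kim, 6), (Mo, 27), (Quin, 16), (Tai, 29), (Xia, 30), (Xia, 33), (Yan, 12)}
π_{sid, cname} gives {(12, Yan), (16, Quin), (22, Jo), (27, Mo), (29, Tai), (3, Ivy), (30, Xia), (33, Xia), (39, Cal), (6, Kim)}.

{(12, Yan), (16, Quin), (22, Jo), (27, Mo), (29, Tai), (3, Ivy), (30, Xia), (33, Xia), (39, Cal), (6, Kim)}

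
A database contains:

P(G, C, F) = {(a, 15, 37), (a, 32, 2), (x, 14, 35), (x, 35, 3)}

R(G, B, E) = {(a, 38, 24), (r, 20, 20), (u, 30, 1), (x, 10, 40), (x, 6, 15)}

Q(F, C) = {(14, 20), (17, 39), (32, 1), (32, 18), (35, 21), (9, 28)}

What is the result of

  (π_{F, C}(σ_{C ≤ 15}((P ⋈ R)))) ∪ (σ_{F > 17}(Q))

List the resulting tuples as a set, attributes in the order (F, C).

{(32, 1), (32, 18), (35, 14), (35, 21), (37, 15)}

Natural join on G: {(a, 15, 37, 38, 24), (a, 32, 2, 38, 24), (x, 14, 35, 10, 40), (x, 14, 35, 6, 15), (x, 35, 3, 10, 40), (x, 35, 3, 6, 15)}
Filtering on C ≤ 15 leaves {(a, 15, 37, 38, 24), (x, 14, 35, 10, 40), (x, 14, 35, 6, 15)}.
π_{F, C} gives {(35, 14), (37, 15)} (1 duplicate(s) eliminated).
Filtering on F > 17 leaves {(32, 1), (32, 18), (35, 21)}.
Set union of the two operands is {(32, 1), (32, 18), (35, 14), (35, 21), (37, 15)}.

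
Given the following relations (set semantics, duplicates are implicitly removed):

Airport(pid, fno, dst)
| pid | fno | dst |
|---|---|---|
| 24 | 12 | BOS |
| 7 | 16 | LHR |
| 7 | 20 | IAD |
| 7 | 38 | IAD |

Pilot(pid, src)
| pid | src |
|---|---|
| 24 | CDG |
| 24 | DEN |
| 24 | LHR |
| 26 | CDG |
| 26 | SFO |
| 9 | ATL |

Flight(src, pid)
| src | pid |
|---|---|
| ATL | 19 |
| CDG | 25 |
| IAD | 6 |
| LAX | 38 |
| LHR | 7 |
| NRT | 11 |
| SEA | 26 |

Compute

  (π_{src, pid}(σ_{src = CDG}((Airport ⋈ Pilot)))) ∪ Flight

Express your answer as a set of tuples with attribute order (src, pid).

Natural join on pid: {(24, 12, BOS, CDG), (24, 12, BOS, DEN), (24, 12, BOS, LHR)}
Selection src = CDG: {(24, 12, BOS, CDG)}
π_{src, pid} gives {(CDG, 24)}.
Union: {(CDG, 24)} with {(ATL, 19), (CDG, 25), (IAD, 6), (LAX, 38), (LHR, 7), (NRT, 11), (SEA, 26)} → {(ATL, 19), (CDG, 24), (CDG, 25), (IAD, 6), (LAX, 38), (LHR, 7), (NRT, 11), (SEA, 26)}

{(ATL, 19), (CDG, 24), (CDG, 25), (IAD, 6), (LAX, 38), (LHR, 7), (NRT, 11), (SEA, 26)}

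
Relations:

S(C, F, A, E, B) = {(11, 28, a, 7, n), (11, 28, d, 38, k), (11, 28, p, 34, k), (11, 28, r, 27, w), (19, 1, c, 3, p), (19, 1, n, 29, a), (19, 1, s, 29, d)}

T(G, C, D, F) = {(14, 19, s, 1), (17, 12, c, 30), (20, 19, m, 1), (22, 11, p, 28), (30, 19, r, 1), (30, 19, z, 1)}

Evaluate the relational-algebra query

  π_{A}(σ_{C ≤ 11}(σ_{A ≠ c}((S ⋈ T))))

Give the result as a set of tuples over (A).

{a, d, p, r}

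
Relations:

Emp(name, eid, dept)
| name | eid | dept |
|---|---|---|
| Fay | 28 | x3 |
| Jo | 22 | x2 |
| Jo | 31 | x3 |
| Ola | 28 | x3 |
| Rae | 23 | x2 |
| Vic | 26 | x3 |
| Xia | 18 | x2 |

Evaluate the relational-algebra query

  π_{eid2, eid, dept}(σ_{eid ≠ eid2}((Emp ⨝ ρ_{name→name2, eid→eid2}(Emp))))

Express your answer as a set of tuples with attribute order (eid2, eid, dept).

{(18, 22, x2), (18, 23, x2), (22, 18, x2), (22, 23, x2), (23, 18, x2), (23, 22, x2), (26, 28, x3), (26, 31, x3), (28, 26, x3), (28, 31, x3), (31, 26, x3), (31, 28, x3)}

ρ[name→name2, eid→eid2]: schema becomes (name2, eid2, dept); tuples unchanged.
Joining Emp and ρ_{name→name2, eid→eid2}(Emp) on dept yields {(Fay, 28, x3, Fay, 28), (Fay, 28, x3, Jo, 31), (Fay, 28, x3, Ola, 28), (Fay, 28, x3, Vic, 26), (Jo, 22, x2, Jo, 22), (Jo, 22, x2, Rae, 23), (Jo, 22, x2, Xia, 18), (Jo, 31, x3, Fay, 28), (Jo, 31, x3, Jo, 31), (Jo, 31, x3, Ola, 28), (Jo, 31, x3, Vic, 26), (Ola, 28, x3, Fay, 28), (Ola, 28, x3, Jo, 31), (Ola, 28, x3, Ola, 28), (Ola, 28, x3, Vic, 26), (Rae, 23, x2, Jo, 22), (Rae, 23, x2, Rae, 23), (Rae, 23, x2, Xia, 18), (Vic, 26, x3, Fay, 28), (Vic, 26, x3, Jo, 31), (Vic, 26, x3, Ola, 28), (Vic, 26, x3, Vic, 26), (Xia, 18, x2, Jo, 22), (Xia, 18, x2, Rae, 23), (Xia, 18, x2, Xia, 18)}.
Filtering on eid ≠ eid2 leaves {(Fay, 28, x3, Jo, 31), (Fay, 28, x3, Vic, 26), (Jo, 22, x2, Rae, 23), (Jo, 22, x2, Xia, 18), (Jo, 31, x3, Fay, 28), (Jo, 31, x3, Ola, 28), (Jo, 31, x3, Vic, 26), (Ola, 28, x3, Jo, 31), (Ola, 28, x3, Vic, 26), (Rae, 23, x2, Jo, 22), (Rae, 23, x2, Xia, 18), (Vic, 26, x3, Fay, 28), (Vic, 26, x3, Jo, 31), (Vic, 26, x3, Ola, 28), (Xia, 18, x2, Jo, 22), (Xia, 18, x2, Rae, 23)}.
Keep only column(s) eid2, eid, dept (4 duplicate(s) eliminated): {(18, 22, x2), (18, 23, x2), (22, 18, x2), (22, 23, x2), (23, 18, x2), (23, 22, x2), (26, 28, x3), (26, 31, x3), (28, 26, x3), (28, 31, x3), (31, 26, x3), (31, 28, x3)}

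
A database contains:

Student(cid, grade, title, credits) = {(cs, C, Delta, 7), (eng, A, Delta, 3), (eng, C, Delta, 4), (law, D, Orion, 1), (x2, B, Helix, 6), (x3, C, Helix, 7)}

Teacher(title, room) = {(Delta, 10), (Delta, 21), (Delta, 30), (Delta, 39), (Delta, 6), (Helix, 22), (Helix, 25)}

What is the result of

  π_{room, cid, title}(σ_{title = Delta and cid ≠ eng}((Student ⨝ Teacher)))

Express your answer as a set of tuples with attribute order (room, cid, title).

Student ⋈ Teacher (natural join on title): {(cs, C, Delta, 7, 10), (cs, C, Delta, 7, 21), (cs, C, Delta, 7, 30), (cs, C, Delta, 7, 39), (cs, C, Delta, 7, 6), (eng, A, Delta, 3, 10), (eng, A, Delta, 3, 21), (eng, A, Delta, 3, 30), (eng, A, Delta, 3, 39), (eng, A, Delta, 3, 6), (eng, C, Delta, 4, 10), (eng, C, Delta, 4, 21), (eng, C, Delta, 4, 30), (eng, C, Delta, 4, 39), (eng, C, Delta, 4, 6), (x2, B, Helix, 6, 22), (x2, B, Helix, 6, 25), (x3, C, Helix, 7, 22), (x3, C, Helix, 7, 25)}
Filtering on title = Delta and cid ≠ eng leaves {(cs, C, Delta, 7, 10), (cs, C, Delta, 7, 21), (cs, C, Delta, 7, 30), (cs, C, Delta, 7, 39), (cs, C, Delta, 7, 6)}.
Projecting to room, cid, title: {(10, cs, Delta), (21, cs, Delta), (30, cs, Delta), (39, cs, Delta), (6, cs, Delta)}

{(10, cs, Delta), (21, cs, Delta), (30, cs, Delta), (39, cs, Delta), (6, cs, Delta)}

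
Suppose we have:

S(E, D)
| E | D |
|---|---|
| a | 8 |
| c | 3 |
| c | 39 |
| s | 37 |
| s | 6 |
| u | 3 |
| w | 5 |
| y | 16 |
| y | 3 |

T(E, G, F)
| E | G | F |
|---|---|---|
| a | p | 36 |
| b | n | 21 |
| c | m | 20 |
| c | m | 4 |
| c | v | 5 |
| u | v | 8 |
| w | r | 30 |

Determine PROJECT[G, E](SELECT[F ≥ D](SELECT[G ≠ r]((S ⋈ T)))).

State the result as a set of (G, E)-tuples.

S ⋈ T (natural join on E): {(a, 8, p, 36), (c, 3, m, 20), (c, 3, m, 4), (c, 3, v, 5), (c, 39, m, 20), (c, 39, m, 4), (c, 39, v, 5), (u, 3, v, 8), (w, 5, r, 30)}
Selection G ≠ r: {(a, 8, p, 36), (c, 3, m, 20), (c, 3, m, 4), (c, 3, v, 5), (c, 39, m, 20), (c, 39, m, 4), (c, 39, v, 5), (u, 3, v, 8)}
Selection F ≥ D: {(a, 8, p, 36), (c, 3, m, 20), (c, 3, m, 4), (c, 3, v, 5), (u, 3, v, 8)}
Keep only column(s) G, E (1 duplicate(s) eliminated): {(m, c), (p, a), (v, c), (v, u)}

{(m, c), (p, a), (v, c), (v, u)}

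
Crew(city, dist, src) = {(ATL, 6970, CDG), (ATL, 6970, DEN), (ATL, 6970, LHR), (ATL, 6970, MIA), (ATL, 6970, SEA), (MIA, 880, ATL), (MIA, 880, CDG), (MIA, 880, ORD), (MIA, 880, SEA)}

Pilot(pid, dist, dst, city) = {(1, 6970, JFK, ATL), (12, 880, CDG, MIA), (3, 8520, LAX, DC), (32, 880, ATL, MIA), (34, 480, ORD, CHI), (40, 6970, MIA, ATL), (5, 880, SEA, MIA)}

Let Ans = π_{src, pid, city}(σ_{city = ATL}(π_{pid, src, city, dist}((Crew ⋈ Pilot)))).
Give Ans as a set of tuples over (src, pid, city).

Joining Crew and Pilot on city, dist yields {(ATL, 6970, CDG, 1, JFK), (ATL, 6970, CDG, 40, MIA), (ATL, 6970, DEN, 1, JFK), (ATL, 6970, DEN, 40, MIA), (ATL, 6970, LHR, 1, JFK), (ATL, 6970, LHR, 40, MIA), (ATL, 6970, MIA, 1, JFK), (ATL, 6970, MIA, 40, MIA), (ATL, 6970, SEA, 1, JFK), (ATL, 6970, SEA, 40, MIA), (MIA, 880, ATL, 12, CDG), (MIA, 880, ATL, 32, ATL), (MIA, 880, ATL, 5, SEA), (MIA, 880, CDG, 12, CDG), (MIA, 880, CDG, 32, ATL), (MIA, 880, CDG, 5, SEA), (MIA, 880, ORD, 12, CDG), (MIA, 880, ORD, 32, ATL), (MIA, 880, ORD, 5, SEA), (MIA, 880, SEA, 12, CDG), (MIA, 880, SEA, 32, ATL), (MIA, 880, SEA, 5, SEA)}.
Keep only column(s) pid, src, city, dist: {(1, CDG, ATL, 6970), (1, DEN, ATL, 6970), (1, LHR, ATL, 6970), (1, MIA, ATL, 6970), (1, SEA, ATL, 6970), (12, ATL, MIA, 880), (12, CDG, MIA, 880), (12, ORD, MIA, 880), (12, SEA, MIA, 880), (32, ATL, MIA, 880), (32, CDG, MIA, 880), (32, ORD, MIA, 880), (32, SEA, MIA, 880), (40, CDG, ATL, 6970), (40, DEN, ATL, 6970), (40, LHR, ATL, 6970), (40, MIA, ATL, 6970), (40, SEA, ATL, 6970), (5, ATL, MIA, 880), (5, CDG, MIA, 880), (5, ORD, MIA, 880), (5, SEA, MIA, 880)}
Apply σ_{city = ATL}; surviving tuples: {(1, CDG, ATL, 6970), (1, DEN, ATL, 6970), (1, LHR, ATL, 6970), (1, MIA, ATL, 6970), (1, SEA, ATL, 6970), (40, CDG, ATL, 6970), (40, DEN, ATL, 6970), (40, LHR, ATL, 6970), (40, MIA, ATL, 6970), (40, SEA, ATL, 6970)}
Keep only column(s) src, pid, city: {(CDG, 1, ATL), (CDG, 40, ATL), (DEN, 1, ATL), (DEN, 40, ATL), (LHR, 1, ATL), (LHR, 40, ATL), (MIA, 1, ATL), (MIA, 40, ATL), (SEA, 1, ATL), (SEA, 40, ATL)}

{(CDG, 1, ATL), (CDG, 40, ATL), (DEN, 1, ATL), (DEN, 40, ATL), (LHR, 1, ATL), (LHR, 40, ATL), (MIA, 1, ATL), (MIA, 40, ATL), (SEA, 1, ATL), (SEA, 40, ATL)}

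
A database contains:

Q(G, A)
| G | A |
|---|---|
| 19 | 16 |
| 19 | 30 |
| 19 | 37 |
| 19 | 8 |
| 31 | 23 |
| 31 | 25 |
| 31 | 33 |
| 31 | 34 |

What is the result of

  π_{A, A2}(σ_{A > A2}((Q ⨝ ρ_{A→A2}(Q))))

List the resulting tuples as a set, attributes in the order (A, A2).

{(16, 8), (25, 23), (30, 16), (30, 8), (33, 23), (33, 25), (34, 23), (34, 25), (34, 33), (37, 16), (37, 30), (37, 8)}

ρ[A→A2]: schema becomes (G, A2); tuples unchanged.
Joining Q and ρ_{A→A2}(Q) on G yields {(19, 16, 16), (19, 16, 30), (19, 16, 37), (19, 16, 8), (19, 30, 16), (19, 30, 30), (19, 30, 37), (19, 30, 8), (19, 37, 16), (19, 37, 30), (19, 37, 37), (19, 37, 8), (19, 8, 16), (19, 8, 30), (19, 8, 37), (19, 8, 8), (31, 23, 23), (31, 23, 25), (31, 23, 33), (31, 23, 34), (31, 25, 23), (31, 25, 25), (31, 25, 33), (31, 25, 34), (31, 33, 23), (31, 33, 25), (31, 33, 33), (31, 33, 34), (31, 34, 23), (31, 34, 25), (31, 34, 33), (31, 34, 34)}.
Filtering on A > A2 leaves {(19, 16, 8), (19, 30, 16), (19, 30, 8), (19, 37, 16), (19, 37, 30), (19, 37, 8), (31, 25, 23), (31, 33, 23), (31, 33, 25), (31, 34, 23), (31, 34, 25), (31, 34, 33)}.
π[A, A2]: project onto (A, A2) → {(16, 8), (25, 23), (30, 16), (30, 8), (33, 23), (33, 25), (34, 23), (34, 25), (34, 33), (37, 16), (37, 30), (37, 8)}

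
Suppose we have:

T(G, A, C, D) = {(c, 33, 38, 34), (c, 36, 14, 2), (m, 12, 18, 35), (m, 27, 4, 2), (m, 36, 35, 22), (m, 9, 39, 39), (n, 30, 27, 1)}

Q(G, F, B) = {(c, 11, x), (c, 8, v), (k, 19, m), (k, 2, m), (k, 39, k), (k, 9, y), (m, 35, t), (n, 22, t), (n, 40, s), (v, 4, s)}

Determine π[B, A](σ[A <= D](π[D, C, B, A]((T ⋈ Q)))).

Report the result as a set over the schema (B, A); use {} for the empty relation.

{(t, 12), (t, 9), (v, 33), (x, 33)}

T ⋈ Q (natural join on G): {(c, 33, 38, 34, 11, x), (c, 33, 38, 34, 8, v), (c, 36, 14, 2, 11, x), (c, 36, 14, 2, 8, v), (m, 12, 18, 35, 35, t), (m, 27, 4, 2, 35, t), (m, 36, 35, 22, 35, t), (m, 9, 39, 39, 35, t), (n, 30, 27, 1, 22, t), (n, 30, 27, 1, 40, s)}
π[D, C, B, A]: project onto (D, C, B, A) → {(1, 27, s, 30), (1, 27, t, 30), (2, 14, v, 36), (2, 14, x, 36), (2, 4, t, 27), (22, 35, t, 36), (34, 38, v, 33), (34, 38, x, 33), (35, 18, t, 12), (39, 39, t, 9)}
σ[A <= D]: keep tuples satisfying A <= D → {(34, 38, v, 33), (34, 38, x, 33), (35, 18, t, 12), (39, 39, t, 9)}
π[B, A]: project onto (B, A) → {(t, 12), (t, 9), (v, 33), (x, 33)}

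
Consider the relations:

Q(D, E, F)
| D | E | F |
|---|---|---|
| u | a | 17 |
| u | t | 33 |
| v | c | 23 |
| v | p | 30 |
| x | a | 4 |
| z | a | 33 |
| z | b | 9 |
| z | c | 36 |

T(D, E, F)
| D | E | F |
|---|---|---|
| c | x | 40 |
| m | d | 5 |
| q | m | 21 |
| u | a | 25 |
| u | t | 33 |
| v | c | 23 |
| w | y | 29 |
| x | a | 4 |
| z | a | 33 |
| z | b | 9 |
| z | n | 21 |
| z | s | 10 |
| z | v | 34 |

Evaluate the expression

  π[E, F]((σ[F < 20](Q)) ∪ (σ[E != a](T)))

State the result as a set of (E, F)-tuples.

{(a, 17), (a, 4), (b, 9), (c, 23), (d, 5), (m, 21), (n, 21), (s, 10), (t, 33), (v, 34), (x, 40), (y, 29)}

Filtering on F < 20 leaves {(u, a, 17), (x, a, 4), (z, b, 9)}.
Filtering on E != a leaves {(c, x, 40), (m, d, 5), (q, m, 21), (u, t, 33), (v, c, 23), (w, y, 29), (z, b, 9), (z, n, 21), (z, s, 10), (z, v, 34)}.
Union: {(u, a, 17), (x, a, 4), (z, b, 9)} with {(c, x, 40), (m, d, 5), (q, m, 21), (u, t, 33), (v, c, 23), (w, y, 29), (z, b, 9), (z, n, 21), (z, s, 10), (z, v, 34)} → {(c, x, 40), (m, d, 5), (q, m, 21), (u, a, 17), (u, t, 33), (v, c, 23), (w, y, 29), (x, a, 4), (z, b, 9), (z, n, 21), (z, s, 10), (z, v, 34)}
π_{E, F} gives {(a, 17), (a, 4), (b, 9), (c, 23), (d, 5), (m, 21), (n, 21), (s, 10), (t, 33), (v, 34), (x, 40), (y, 29)}.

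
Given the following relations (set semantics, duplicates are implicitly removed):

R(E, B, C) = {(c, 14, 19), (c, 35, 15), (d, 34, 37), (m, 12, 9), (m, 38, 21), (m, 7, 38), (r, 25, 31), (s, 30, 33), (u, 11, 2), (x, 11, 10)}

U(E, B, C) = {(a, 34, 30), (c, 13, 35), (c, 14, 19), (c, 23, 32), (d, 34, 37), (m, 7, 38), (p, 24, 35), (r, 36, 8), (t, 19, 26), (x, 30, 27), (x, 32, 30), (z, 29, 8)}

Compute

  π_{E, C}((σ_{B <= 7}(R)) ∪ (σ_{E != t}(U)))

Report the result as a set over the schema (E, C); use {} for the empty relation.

Selection B <= 7: {(m, 7, 38)}
Selection E != t: {(a, 34, 30), (c, 13, 35), (c, 14, 19), (c, 23, 32), (d, 34, 37), (m, 7, 38), (p, 24, 35), (r, 36, 8), (x, 30, 27), (x, 32, 30), (z, 29, 8)}
Taking the union: {(a, 34, 30), (c, 13, 35), (c, 14, 19), (c, 23, 32), (d, 34, 37), (m, 7, 38), (p, 24, 35), (r, 36, 8), (x, 30, 27), (x, 32, 30), (z, 29, 8)}
π[E, C]: project onto (E, C) → {(a, 30), (c, 19), (c, 32), (c, 35), (d, 37), (m, 38), (p, 35), (r, 8), (x, 27), (x, 30), (z, 8)}

{(a, 30), (c, 19), (c, 32), (c, 35), (d, 37), (m, 38), (p, 35), (r, 8), (x, 27), (x, 30), (z, 8)}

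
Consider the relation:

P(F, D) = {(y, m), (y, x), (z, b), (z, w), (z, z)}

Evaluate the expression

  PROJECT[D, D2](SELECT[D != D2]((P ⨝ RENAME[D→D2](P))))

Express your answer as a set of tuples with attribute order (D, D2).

ρ[D→D2]: schema becomes (F, D2); tuples unchanged.
P ⋈ RENAME[D→D2](P) (natural join on F): {(y, m, m), (y, m, x), (y, x, m), (y, x, x), (z, b, b), (z, b, w), (z, b, z), (z, w, b), (z, w, w), (z, w, z), (z, z, b), (z, z, w), (z, z, z)}
Filtering on D != D2 leaves {(y, m, x), (y, x, m), (z, b, w), (z, b, z), (z, w, b), (z, w, z), (z, z, b), (z, z, w)}.
π[D, D2]: project onto (D, D2) → {(b, w), (b, z), (m, x), (w, b), (w, z), (x, m), (z, b), (z, w)}

{(b, w), (b, z), (m, x), (w, b), (w, z), (x, m), (z, b), (z, w)}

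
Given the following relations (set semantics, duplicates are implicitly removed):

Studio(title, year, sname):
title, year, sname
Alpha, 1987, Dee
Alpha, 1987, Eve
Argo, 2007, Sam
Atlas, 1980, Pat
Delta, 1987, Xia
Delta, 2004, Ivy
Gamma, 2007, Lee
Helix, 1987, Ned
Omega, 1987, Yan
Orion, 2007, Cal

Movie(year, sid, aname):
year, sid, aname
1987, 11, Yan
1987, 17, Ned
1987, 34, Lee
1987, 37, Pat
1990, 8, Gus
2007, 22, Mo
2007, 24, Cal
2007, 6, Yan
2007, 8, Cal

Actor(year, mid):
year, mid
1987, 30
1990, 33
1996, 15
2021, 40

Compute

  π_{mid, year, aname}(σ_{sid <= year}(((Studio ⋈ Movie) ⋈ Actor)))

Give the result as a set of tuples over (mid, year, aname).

Joining Studio and Movie on year yields {(Alpha, 1987, Dee, 11, Yan), (Alpha, 1987, Dee, 17, Ned), (Alpha, 1987, Dee, 34, Lee), (Alpha, 1987, Dee, 37, Pat), (Alpha, 1987, Eve, 11, Yan), (Alpha, 1987, Eve, 17, Ned), (Alpha, 1987, Eve, 34, Lee), (Alpha, 1987, Eve, 37, Pat), (Argo, 2007, Sam, 22, Mo), (Argo, 2007, Sam, 24, Cal), (Argo, 2007, Sam, 6, Yan), (Argo, 2007, Sam, 8, Cal), (Delta, 1987, Xia, 11, Yan), (Delta, 1987, Xia, 17, Ned), (Delta, 1987, Xia, 34, Lee), (Delta, 1987, Xia, 37, Pat), (Gamma, 2007, Lee, 22, Mo), (Gamma, 2007, Lee, 24, Cal), (Gamma, 2007, Lee, 6, Yan), (Gamma, 2007, Lee, 8, Cal), (Helix, 1987, Ned, 11, Yan), (Helix, 1987, Ned, 17, Ned), (Helix, 1987, Ned, 34, Lee), (Helix, 1987, Ned, 37, Pat), (Omega, 1987, Yan, 11, Yan), (Omega, 1987, Yan, 17, Ned), (Omega, 1987, Yan, 34, Lee), (Omega, 1987, Yan, 37, Pat), (Orion, 2007, Cal, 22, Mo), (Orion, 2007, Cal, 24, Cal), (Orion, 2007, Cal, 6, Yan), (Orion, 2007, Cal, 8, Cal)}.
Joining (Studio ⋈ Movie) and Actor on year yields {(Alpha, 1987, Dee, 11, Yan, 30), (Alpha, 1987, Dee, 17, Ned, 30), (Alpha, 1987, Dee, 34, Lee, 30), (Alpha, 1987, Dee, 37, Pat, 30), (Alpha, 1987, Eve, 11, Yan, 30), (Alpha, 1987, Eve, 17, Ned, 30), (Alpha, 1987, Eve, 34, Lee, 30), (Alpha, 1987, Eve, 37, Pat, 30), (Delta, 1987, Xia, 11, Yan, 30), (Delta, 1987, Xia, 17, Ned, 30), (Delta, 1987, Xia, 34, Lee, 30), (Delta, 1987, Xia, 37, Pat, 30), (Helix, 1987, Ned, 11, Yan, 30), (Helix, 1987, Ned, 17, Ned, 30), (Helix, 1987, Ned, 34, Lee, 30), (Helix, 1987, Ned, 37, Pat, 30), (Omega, 1987, Yan, 11, Yan, 30), (Omega, 1987, Yan, 17, Ned, 30), (Omega, 1987, Yan, 34, Lee, 30), (Omega, 1987, Yan, 37, Pat, 30)}.
Filtering on sid <= year leaves {(Alpha, 1987, Dee, 11, Yan, 30), (Alpha, 1987, Dee, 17, Ned, 30), (Alpha, 1987, Dee, 34, Lee, 30), (Alpha, 1987, Dee, 37, Pat, 30), (Alpha, 1987, Eve, 11, Yan, 30), (Alpha, 1987, Eve, 17, Ned, 30), (Alpha, 1987, Eve, 34, Lee, 30), (Alpha, 1987, Eve, 37, Pat, 30), (Delta, 1987, Xia, 11, Yan, 30), (Delta, 1987, Xia, 17, Ned, 30), (Delta, 1987, Xia, 34, Lee, 30), (Delta, 1987, Xia, 37, Pat, 30), (Helix, 1987, Ned, 11, Yan, 30), (Helix, 1987, Ned, 17, Ned, 30), (Helix, 1987, Ned, 34, Lee, 30), (Helix, 1987, Ned, 37, Pat, 30), (Omega, 1987, Yan, 11, Yan, 30), (Omega, 1987, Yan, 17, Ned, 30), (Omega, 1987, Yan, 34, Lee, 30), (Omega, 1987, Yan, 37, Pat, 30)}.
Keep only column(s) mid, year, aname (16 duplicate(s) eliminated): {(30, 1987, Lee), (30, 1987, Ned), (30, 1987, Pat), (30, 1987, Yan)}

{(30, 1987, Lee), (30, 1987, Ned), (30, 1987, Pat), (30, 1987, Yan)}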